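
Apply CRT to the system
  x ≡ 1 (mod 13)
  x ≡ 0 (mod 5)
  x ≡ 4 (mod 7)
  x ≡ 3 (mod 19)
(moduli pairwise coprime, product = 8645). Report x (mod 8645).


Product of moduli M = 13 · 5 · 7 · 19 = 8645.
Merge one congruence at a time:
  Start: x ≡ 1 (mod 13).
  Combine with x ≡ 0 (mod 5); new modulus lcm = 65.
    Write x = 1 + 13·t and substitute into x ≡ 0 (mod 5): 13·t ≡ 0 − 1 = -1 (mod 5).
    Reduce coefficients mod 5: 3·t ≡ 4 (mod 5).
    The inverse of 3 mod 5 is 2 (since 3·2 = 6 = 1·5 + 1), so t ≡ 2·4 = 8 ≡ 3 (mod 5).
    Then x = 1 + 13·3 = 40, valid modulo lcm(13, 5) = 65: x ≡ 40 (mod 65).
  Combine with x ≡ 4 (mod 7); new modulus lcm = 455.
    Write x = 40 + 65·t and substitute into x ≡ 4 (mod 7): 65·t ≡ 4 − 40 = -36 (mod 7).
    Reduce coefficients mod 7: 2·t ≡ 6 (mod 7).
    The inverse of 2 mod 7 is 4 (since 2·4 = 8 = 1·7 + 1), so t ≡ 4·6 = 24 ≡ 3 (mod 7).
    Then x = 40 + 65·3 = 235, valid modulo lcm(65, 7) = 455: x ≡ 235 (mod 455).
  Combine with x ≡ 3 (mod 19); new modulus lcm = 8645.
    Write x = 235 + 455·t and substitute into x ≡ 3 (mod 19): 455·t ≡ 3 − 235 = -232 (mod 19).
    Reduce coefficients mod 19: 18·t ≡ 15 (mod 19).
    The inverse of 18 mod 19 is 18 (since 18·18 = 324 = 17·19 + 1), so t ≡ 18·15 = 270 ≡ 4 (mod 19).
    Then x = 235 + 455·4 = 2055, valid modulo lcm(455, 19) = 8645: x ≡ 2055 (mod 8645).
Verify against each original: 2055 mod 13 = 1, 2055 mod 5 = 0, 2055 mod 7 = 4, 2055 mod 19 = 3.

x ≡ 2055 (mod 8645).


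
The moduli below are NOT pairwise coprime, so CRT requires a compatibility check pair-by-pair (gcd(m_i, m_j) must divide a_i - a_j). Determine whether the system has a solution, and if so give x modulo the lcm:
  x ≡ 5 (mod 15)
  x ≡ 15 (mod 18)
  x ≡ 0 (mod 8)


Moduli 15, 18, 8 are not pairwise coprime, so CRT works modulo lcm(m_i) when all pairwise compatibility conditions hold.
Pairwise compatibility: gcd(m_i, m_j) must divide a_i - a_j for every pair.
Merge one congruence at a time:
  Start: x ≡ 5 (mod 15).
  Combine with x ≡ 15 (mod 18): gcd(15, 18) = 3, and 15 - 5 = 10 is NOT divisible by 3.
    ⇒ system is inconsistent (no integer solution).

No solution (the system is inconsistent).


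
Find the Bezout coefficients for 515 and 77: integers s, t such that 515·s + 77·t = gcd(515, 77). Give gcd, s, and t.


Euclidean algorithm on (515, 77) — divide until remainder is 0:
  515 = 6 · 77 + 53
  77 = 1 · 53 + 24
  53 = 2 · 24 + 5
  24 = 4 · 5 + 4
  5 = 1 · 4 + 1
  4 = 4 · 1 + 0
gcd(515, 77) = 1.
Track Bezout coefficients alongside the remainders: start with r₀ = 515 = a·1 + b·0 (s = 1, t = 0) and r₁ = 77 = a·0 + b·1 (s = 0, t = 1); each new remainder r_{k+1} = r_{k-1} − q_k·r_k inherits s_{k+1} = s_{k-1} − q_k·s_k, t_{k+1} = t_{k-1} − q_k·t_k, so r_k = a·s_k + b·t_k at every step:
  q = 6: r = 53, s = 1 − 6·0 = 1, t = 0 − 6·1 = -6  (check: 515·1 + 77·(-6) = 53)
  q = 1: r = 24, s = 0 − 1·1 = -1, t = 1 − 1·(-6) = 7  (check: 515·(-1) + 77·7 = 24)
  q = 2: r = 5, s = 1 − 2·(-1) = 3, t = -6 − 2·7 = -20  (check: 515·3 + 77·(-20) = 5)
  q = 4: r = 4, s = -1 − 4·3 = -13, t = 7 − 4·(-20) = 87  (check: 515·(-13) + 77·87 = 4)
  q = 1: r = 1, s = 3 − 1·(-13) = 16, t = -20 − 1·87 = -107  (check: 515·16 + 77·(-107) = 1)
The row with r = 1 (the gcd) gives the Bezout coefficients s = 16, t = -107.
Result: 515 · (16) + 77 · (-107) = 1.

gcd(515, 77) = 1; s = 16, t = -107 (check: 515·16 + 77·(-107) = 1).


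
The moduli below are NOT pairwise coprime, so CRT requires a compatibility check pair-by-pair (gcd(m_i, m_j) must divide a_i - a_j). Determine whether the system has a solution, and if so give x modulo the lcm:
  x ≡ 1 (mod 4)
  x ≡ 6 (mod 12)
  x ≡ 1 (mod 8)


Moduli 4, 12, 8 are not pairwise coprime, so CRT works modulo lcm(m_i) when all pairwise compatibility conditions hold.
Pairwise compatibility: gcd(m_i, m_j) must divide a_i - a_j for every pair.
Merge one congruence at a time:
  Start: x ≡ 1 (mod 4).
  Combine with x ≡ 6 (mod 12): gcd(4, 12) = 4, and 6 - 1 = 5 is NOT divisible by 4.
    ⇒ system is inconsistent (no integer solution).

No solution (the system is inconsistent).


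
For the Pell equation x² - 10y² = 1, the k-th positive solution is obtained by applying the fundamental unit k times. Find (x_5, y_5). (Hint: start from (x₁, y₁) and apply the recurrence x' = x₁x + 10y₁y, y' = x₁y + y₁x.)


Step 1: Find the fundamental solution (x₁, y₁) of x² - 10y² = 1.
  Expand √10 as a continued fraction. a₀ = ⌊√10⌋ = 3; iterate m_{k+1} = d_k·a_k − m_k, d_{k+1} = (10 − m_{k+1}²)/d_k, a_{k+1} = ⌊(a₀ + m_{k+1})/d_{k+1}⌋ (starting m₀ = 0, d₀ = 1), with convergents p_k = a_k·p_{k-1} + p_{k-2}, q_k = a_k·q_{k-1} + q_{k-2} (p₋₁ = 1, q₋₁ = 0):
  k = 0: a₀ = 3; p₀/q₀ = 3/1; p₀² − 10·q₀² = 9 − 10 = -1.
  k = 1: m = 3, d = 1, a = ⌊(3 + 3)/1⌋ = 6; p/q = (6·3 + 1)/(6·1 + 0) = 19/6; p² − 10·q² = 361 − 360 = 1.
  The first convergent with p² − 10·q² = 1 gives the fundamental solution (x₁, y₁) = (19, 6).
Step 2: Apply the recurrence (x_{n+1}, y_{n+1}) = (x₁x_n + 10y₁y_n, x₁y_n + y₁x_n) repeatedly.
  From (x_1, y_1) = (19, 6): x_2 = 19·19 + 10·6·6 = 721; y_2 = 19·6 + 6·19 = 228.
  From (x_2, y_2) = (721, 228): x_3 = 19·721 + 10·6·228 = 27379; y_3 = 19·228 + 6·721 = 8658.
  From (x_3, y_3) = (27379, 8658): x_4 = 19·27379 + 10·6·8658 = 1039681; y_4 = 19·8658 + 6·27379 = 328776.
  From (x_4, y_4) = (1039681, 328776): x_5 = 19·1039681 + 10·6·328776 = 39480499; y_5 = 19·328776 + 6·1039681 = 12484830.
Step 3: Verify x_5² - 10·y_5² = 1558709801289001 - 1558709801289000 = 1 (should be 1). ✓

(x_1, y_1) = (19, 6); (x_5, y_5) = (39480499, 12484830).


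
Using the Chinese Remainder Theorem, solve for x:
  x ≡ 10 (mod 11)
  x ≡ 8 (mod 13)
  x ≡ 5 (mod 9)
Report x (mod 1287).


Moduli 11, 13, 9 are pairwise coprime; by CRT there is a unique solution modulo M = 11 · 13 · 9 = 1287.
Solve pairwise, accumulating the modulus:
  Start with x ≡ 10 (mod 11).
  Combine with x ≡ 8 (mod 13): since gcd(11, 13) = 1, we get a unique residue mod 143.
    Write x = 10 + 11·t and substitute into x ≡ 8 (mod 13): 11·t ≡ 8 − 10 = -2 (mod 13).
    Reduce coefficients mod 13: 11·t ≡ 11 (mod 13).
    The inverse of 11 mod 13 is 6 (since 11·6 = 66 = 5·13 + 1), so t ≡ 6·11 = 66 ≡ 1 (mod 13).
    Then x = 10 + 11·1 = 21, valid modulo lcm(11, 13) = 143: x ≡ 21 (mod 143).
  Combine with x ≡ 5 (mod 9): since gcd(143, 9) = 1, we get a unique residue mod 1287.
    Write x = 21 + 143·t and substitute into x ≡ 5 (mod 9): 143·t ≡ 5 − 21 = -16 (mod 9).
    Reduce coefficients mod 9: 8·t ≡ 2 (mod 9).
    The inverse of 8 mod 9 is 8 (since 8·8 = 64 = 7·9 + 1), so t ≡ 8·2 = 16 ≡ 7 (mod 9).
    Then x = 21 + 143·7 = 1022, valid modulo lcm(143, 9) = 1287: x ≡ 1022 (mod 1287).
Verify: 1022 mod 11 = 10 ✓, 1022 mod 13 = 8 ✓, 1022 mod 9 = 5 ✓.

x ≡ 1022 (mod 1287).


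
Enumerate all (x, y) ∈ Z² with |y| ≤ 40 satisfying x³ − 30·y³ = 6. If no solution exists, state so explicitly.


The equation is x³ - 30y³ = 6. For fixed y, x³ = 30·y³ + 6, so a solution requires the RHS to be a perfect cube.
Strategy: iterate y from -40 to 40, compute RHS = 30·y³ + 6, and check whether it is a (positive or negative) perfect cube.
Check small values of y:
  y = 0: RHS = 6 is not a perfect cube.
  y = 1: RHS = 36 is not a perfect cube.
  y = -1: RHS = -24 is not a perfect cube.
  y = 2: RHS = 246 is not a perfect cube.
  y = -2: RHS = -234 is not a perfect cube.
  y = 3: RHS = 816 is not a perfect cube.
  y = -3: RHS = -804 is not a perfect cube.
Continuing the search up to |y| = 40 finds no solutions either.
No (x, y) in the scanned range satisfies the equation.

No integer solutions with |y| ≤ 40.


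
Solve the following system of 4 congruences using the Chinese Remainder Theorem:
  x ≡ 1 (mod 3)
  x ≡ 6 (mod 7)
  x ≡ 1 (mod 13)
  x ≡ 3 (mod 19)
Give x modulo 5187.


Product of moduli M = 3 · 7 · 13 · 19 = 5187.
Merge one congruence at a time:
  Start: x ≡ 1 (mod 3).
  Combine with x ≡ 6 (mod 7); new modulus lcm = 21.
    Write x = 1 + 3·t and substitute into x ≡ 6 (mod 7): 3·t ≡ 6 − 1 = 5 (mod 7).
    The inverse of 3 mod 7 is 5 (since 3·5 = 15 = 2·7 + 1), so t ≡ 5·5 = 25 ≡ 4 (mod 7).
    Then x = 1 + 3·4 = 13, valid modulo lcm(3, 7) = 21: x ≡ 13 (mod 21).
  Combine with x ≡ 1 (mod 13); new modulus lcm = 273.
    Write x = 13 + 21·t and substitute into x ≡ 1 (mod 13): 21·t ≡ 1 − 13 = -12 (mod 13).
    Reduce coefficients mod 13: 8·t ≡ 1 (mod 13).
    The inverse of 8 mod 13 is 5 (since 8·5 = 40 = 3·13 + 1), so t ≡ 5·1 = 5 ≡ 5 (mod 13).
    Then x = 13 + 21·5 = 118, valid modulo lcm(21, 13) = 273: x ≡ 118 (mod 273).
  Combine with x ≡ 3 (mod 19); new modulus lcm = 5187.
    Write x = 118 + 273·t and substitute into x ≡ 3 (mod 19): 273·t ≡ 3 − 118 = -115 (mod 19).
    Reduce coefficients mod 19: 7·t ≡ 18 (mod 19).
    The inverse of 7 mod 19 is 11 (since 7·11 = 77 = 4·19 + 1), so t ≡ 11·18 = 198 ≡ 8 (mod 19).
    Then x = 118 + 273·8 = 2302, valid modulo lcm(273, 19) = 5187: x ≡ 2302 (mod 5187).
Verify against each original: 2302 mod 3 = 1, 2302 mod 7 = 6, 2302 mod 13 = 1, 2302 mod 19 = 3.

x ≡ 2302 (mod 5187).


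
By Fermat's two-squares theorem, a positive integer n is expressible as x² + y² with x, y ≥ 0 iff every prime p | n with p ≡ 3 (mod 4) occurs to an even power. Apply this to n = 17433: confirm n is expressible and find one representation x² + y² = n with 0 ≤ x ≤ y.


Step 1: Factor n = 17433 = 3^2 · 13 · 149.
Step 2: Check the mod-4 condition on each prime factor: 3 ≡ 3 (mod 4), exponent 2 (must be even); 13 ≡ 1 (mod 4), exponent 1; 149 ≡ 1 (mod 4), exponent 1.
All primes ≡ 3 (mod 4) appear to even exponent (or don't appear), so by the two-squares theorem n IS expressible as a sum of two squares.
Step 3: Build a representation. Group n = k² · m with k = 3 and m = 13 · 149 = 1937 (a product of primes ≡ 1 (mod 4)); a representation of m scales to one of n via (k·x)² + (k·y)² = k²(x² + y²). Each prime p ≡ 1 (mod 4) is itself a sum of two squares; find a² by testing p − a² for a perfect square:
  13: 13 − 1² = 12, 13 − 2² = 9 = 3² ⇒ 13 = 2² + 3².
  149: 149 − 1² = 148, 149 − 2² = 145, 149 − 3² = 140, 149 − 4² = 133, 149 − 5² = 124, 149 − 6² = 113, 149 − 7² = 100 = 10² ⇒ 149 = 7² + 10².
  Combine using the Brahmagupta–Fibonacci identity (a² + b²)(c² + d²) = (ac − bd)² + (ad + bc)² = (ac + bd)² + (ad − bc)²:
  13 · 149 = 1937: from (2² + 3²)(7² + 10²), take (2·7 − 3·10, 2·10 + 3·7) = (14 − 30, 20 + 21) = (-16, 41); dropping signs (only squares matter) gives (16, 41); check 16² + 41² = 256 + 1681 = 1937 ✓.
  Scale by k = 3: (3·16, 3·41) = (48, 123).
Step 4: Order so x ≤ y and verify: 48² + 123² = 2304 + 15129 = 17433 = n. ✓

n = 17433 = 48² + 123² (one valid representation with x ≤ y).


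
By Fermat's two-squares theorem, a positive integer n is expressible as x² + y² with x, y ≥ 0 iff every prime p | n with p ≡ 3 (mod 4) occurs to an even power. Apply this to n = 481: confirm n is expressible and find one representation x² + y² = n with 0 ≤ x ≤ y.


Step 1: Factor n = 481 = 13 · 37.
Step 2: Check the mod-4 condition on each prime factor: 13 ≡ 1 (mod 4), exponent 1; 37 ≡ 1 (mod 4), exponent 1.
All primes ≡ 3 (mod 4) appear to even exponent (or don't appear), so by the two-squares theorem n IS expressible as a sum of two squares.
Step 3: Build a representation. Here n = 13 · 37 is a product of primes ≡ 1 (mod 4). Each prime p ≡ 1 (mod 4) is itself a sum of two squares; find a² by testing p − a² for a perfect square:
  13: 13 − 1² = 12, 13 − 2² = 9 = 3² ⇒ 13 = 2² + 3².
  37: 37 − 1² = 36 = 6² ⇒ 37 = 1² + 6².
  Combine using the Brahmagupta–Fibonacci identity (a² + b²)(c² + d²) = (ac − bd)² + (ad + bc)² = (ac + bd)² + (ad − bc)²:
  13 · 37 = 481: from (2² + 3²)(1² + 6²), take (2·1 − 3·6, 2·6 + 3·1) = (2 − 18, 12 + 3) = (-16, 15); dropping signs (only squares matter) gives (16, 15); check 16² + 15² = 256 + 225 = 481 ✓.
Step 4: Order so x ≤ y and verify: 15² + 16² = 225 + 256 = 481 = n. ✓

n = 481 = 15² + 16² (one valid representation with x ≤ y).


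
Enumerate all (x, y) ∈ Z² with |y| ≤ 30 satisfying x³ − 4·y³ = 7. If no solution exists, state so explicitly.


The equation is x³ - 4y³ = 7. For fixed y, x³ = 4·y³ + 7, so a solution requires the RHS to be a perfect cube.
Strategy: iterate y from -30 to 30, compute RHS = 4·y³ + 7, and check whether it is a (positive or negative) perfect cube.
Check small values of y:
  y = 0: RHS = 7 is not a perfect cube.
  y = 1: RHS = 11 is not a perfect cube.
  y = -1: RHS = 3 is not a perfect cube.
  y = 2: RHS = 39 is not a perfect cube.
  y = -2: RHS = -25 is not a perfect cube.
  y = 3: RHS = 115 is not a perfect cube.
  y = -3: RHS = -101 is not a perfect cube.
Continuing the search up to |y| = 30 finds no solutions either.
No (x, y) in the scanned range satisfies the equation.

No integer solutions with |y| ≤ 30.


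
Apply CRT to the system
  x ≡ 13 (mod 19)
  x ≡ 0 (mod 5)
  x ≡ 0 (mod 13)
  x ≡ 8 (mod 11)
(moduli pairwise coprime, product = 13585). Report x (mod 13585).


Product of moduli M = 19 · 5 · 13 · 11 = 13585.
Merge one congruence at a time:
  Start: x ≡ 13 (mod 19).
  Combine with x ≡ 0 (mod 5); new modulus lcm = 95.
    Write x = 13 + 19·t and substitute into x ≡ 0 (mod 5): 19·t ≡ 0 − 13 = -13 (mod 5).
    Reduce coefficients mod 5: 4·t ≡ 2 (mod 5).
    The inverse of 4 mod 5 is 4 (since 4·4 = 16 = 3·5 + 1), so t ≡ 4·2 = 8 ≡ 3 (mod 5).
    Then x = 13 + 19·3 = 70, valid modulo lcm(19, 5) = 95: x ≡ 70 (mod 95).
  Combine with x ≡ 0 (mod 13); new modulus lcm = 1235.
    Write x = 70 + 95·t and substitute into x ≡ 0 (mod 13): 95·t ≡ 0 − 70 = -70 (mod 13).
    Reduce coefficients mod 13: 4·t ≡ 8 (mod 13).
    The inverse of 4 mod 13 is 10 (since 4·10 = 40 = 3·13 + 1), so t ≡ 10·8 = 80 ≡ 2 (mod 13).
    Then x = 70 + 95·2 = 260, valid modulo lcm(95, 13) = 1235: x ≡ 260 (mod 1235).
  Combine with x ≡ 8 (mod 11); new modulus lcm = 13585.
    Write x = 260 + 1235·t and substitute into x ≡ 8 (mod 11): 1235·t ≡ 8 − 260 = -252 (mod 11).
    Reduce coefficients mod 11: 3·t ≡ 1 (mod 11).
    The inverse of 3 mod 11 is 4 (since 3·4 = 12 = 1·11 + 1), so t ≡ 4·1 = 4 ≡ 4 (mod 11).
    Then x = 260 + 1235·4 = 5200, valid modulo lcm(1235, 11) = 13585: x ≡ 5200 (mod 13585).
Verify against each original: 5200 mod 19 = 13, 5200 mod 5 = 0, 5200 mod 13 = 0, 5200 mod 11 = 8.

x ≡ 5200 (mod 13585).


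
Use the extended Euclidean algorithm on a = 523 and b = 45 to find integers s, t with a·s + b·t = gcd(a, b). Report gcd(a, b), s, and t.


Euclidean algorithm on (523, 45) — divide until remainder is 0:
  523 = 11 · 45 + 28
  45 = 1 · 28 + 17
  28 = 1 · 17 + 11
  17 = 1 · 11 + 6
  11 = 1 · 6 + 5
  6 = 1 · 5 + 1
  5 = 5 · 1 + 0
gcd(523, 45) = 1.
Track Bezout coefficients alongside the remainders: start with r₀ = 523 = a·1 + b·0 (s = 1, t = 0) and r₁ = 45 = a·0 + b·1 (s = 0, t = 1); each new remainder r_{k+1} = r_{k-1} − q_k·r_k inherits s_{k+1} = s_{k-1} − q_k·s_k, t_{k+1} = t_{k-1} − q_k·t_k, so r_k = a·s_k + b·t_k at every step:
  q = 11: r = 28, s = 1 − 11·0 = 1, t = 0 − 11·1 = -11  (check: 523·1 + 45·(-11) = 28)
  q = 1: r = 17, s = 0 − 1·1 = -1, t = 1 − 1·(-11) = 12  (check: 523·(-1) + 45·12 = 17)
  q = 1: r = 11, s = 1 − 1·(-1) = 2, t = -11 − 1·12 = -23  (check: 523·2 + 45·(-23) = 11)
  q = 1: r = 6, s = -1 − 1·2 = -3, t = 12 − 1·(-23) = 35  (check: 523·(-3) + 45·35 = 6)
  q = 1: r = 5, s = 2 − 1·(-3) = 5, t = -23 − 1·35 = -58  (check: 523·5 + 45·(-58) = 5)
  q = 1: r = 1, s = -3 − 1·5 = -8, t = 35 − 1·(-58) = 93  (check: 523·(-8) + 45·93 = 1)
The row with r = 1 (the gcd) gives the Bezout coefficients s = -8, t = 93.
Result: 523 · (-8) + 45 · (93) = 1.

gcd(523, 45) = 1; s = -8, t = 93 (check: 523·(-8) + 45·93 = 1).


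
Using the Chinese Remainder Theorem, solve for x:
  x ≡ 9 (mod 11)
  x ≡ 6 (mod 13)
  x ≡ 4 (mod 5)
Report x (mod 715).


Moduli 11, 13, 5 are pairwise coprime; by CRT there is a unique solution modulo M = 11 · 13 · 5 = 715.
Solve pairwise, accumulating the modulus:
  Start with x ≡ 9 (mod 11).
  Combine with x ≡ 6 (mod 13): since gcd(11, 13) = 1, we get a unique residue mod 143.
    Write x = 9 + 11·t and substitute into x ≡ 6 (mod 13): 11·t ≡ 6 − 9 = -3 (mod 13).
    Reduce coefficients mod 13: 11·t ≡ 10 (mod 13).
    The inverse of 11 mod 13 is 6 (since 11·6 = 66 = 5·13 + 1), so t ≡ 6·10 = 60 ≡ 8 (mod 13).
    Then x = 9 + 11·8 = 97, valid modulo lcm(11, 13) = 143: x ≡ 97 (mod 143).
  Combine with x ≡ 4 (mod 5): since gcd(143, 5) = 1, we get a unique residue mod 715.
    Write x = 97 + 143·t and substitute into x ≡ 4 (mod 5): 143·t ≡ 4 − 97 = -93 (mod 5).
    Reduce coefficients mod 5: 3·t ≡ 2 (mod 5).
    The inverse of 3 mod 5 is 2 (since 3·2 = 6 = 1·5 + 1), so t ≡ 2·2 = 4 ≡ 4 (mod 5).
    Then x = 97 + 143·4 = 669, valid modulo lcm(143, 5) = 715: x ≡ 669 (mod 715).
Verify: 669 mod 11 = 9 ✓, 669 mod 13 = 6 ✓, 669 mod 5 = 4 ✓.

x ≡ 669 (mod 715).


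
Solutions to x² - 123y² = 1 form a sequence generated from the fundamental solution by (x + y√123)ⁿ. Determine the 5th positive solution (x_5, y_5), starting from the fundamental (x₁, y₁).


Step 1: Find the fundamental solution (x₁, y₁) of x² - 123y² = 1.
  Expand √123 as a continued fraction. a₀ = ⌊√123⌋ = 11; iterate m_{k+1} = d_k·a_k − m_k, d_{k+1} = (123 − m_{k+1}²)/d_k, a_{k+1} = ⌊(a₀ + m_{k+1})/d_{k+1}⌋ (starting m₀ = 0, d₀ = 1), with convergents p_k = a_k·p_{k-1} + p_{k-2}, q_k = a_k·q_{k-1} + q_{k-2} (p₋₁ = 1, q₋₁ = 0):
  k = 0: a₀ = 11; p₀/q₀ = 11/1; p₀² − 123·q₀² = 121 − 123 = -2.
  k = 1: m = 11, d = 2, a = ⌊(11 + 11)/2⌋ = 11; p/q = (11·11 + 1)/(11·1 + 0) = 122/11; p² − 123·q² = 14884 − 14883 = 1.
  The first convergent with p² − 123·q² = 1 gives the fundamental solution (x₁, y₁) = (122, 11).
Step 2: Apply the recurrence (x_{n+1}, y_{n+1}) = (x₁x_n + 123y₁y_n, x₁y_n + y₁x_n) repeatedly.
  From (x_1, y_1) = (122, 11): x_2 = 122·122 + 123·11·11 = 29767; y_2 = 122·11 + 11·122 = 2684.
  From (x_2, y_2) = (29767, 2684): x_3 = 122·29767 + 123·11·2684 = 7263026; y_3 = 122·2684 + 11·29767 = 654885.
  From (x_3, y_3) = (7263026, 654885): x_4 = 122·7263026 + 123·11·654885 = 1772148577; y_4 = 122·654885 + 11·7263026 = 159789256.
  From (x_4, y_4) = (1772148577, 159789256): x_5 = 122·1772148577 + 123·11·159789256 = 432396989762; y_5 = 122·159789256 + 11·1772148577 = 38987923579.
Step 3: Verify x_5² - 123·y_5² = 186967156755239132816644 - 186967156755239132816643 = 1 (should be 1). ✓

(x_1, y_1) = (122, 11); (x_5, y_5) = (432396989762, 38987923579).


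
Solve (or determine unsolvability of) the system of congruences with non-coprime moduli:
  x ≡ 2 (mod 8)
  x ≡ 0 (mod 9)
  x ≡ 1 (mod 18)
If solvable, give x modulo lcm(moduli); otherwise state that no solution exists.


Moduli 8, 9, 18 are not pairwise coprime, so CRT works modulo lcm(m_i) when all pairwise compatibility conditions hold.
Pairwise compatibility: gcd(m_i, m_j) must divide a_i - a_j for every pair.
Merge one congruence at a time:
  Start: x ≡ 2 (mod 8).
  Combine with x ≡ 0 (mod 9): gcd(8, 9) = 1; 0 - 2 = -2, which IS divisible by 1, so compatible.
    Write x = 2 + 8·t and substitute into x ≡ 0 (mod 9): 8·t ≡ 0 − 2 = -2 (mod 9).
    Reduce coefficients mod 9: 8·t ≡ 7 (mod 9).
    The inverse of 8 mod 9 is 8 (since 8·8 = 64 = 7·9 + 1), so t ≡ 8·7 = 56 ≡ 2 (mod 9).
    Then x = 2 + 8·2 = 18, valid modulo lcm(8, 9) = 72: x ≡ 18 (mod 72).
  Combine with x ≡ 1 (mod 18): gcd(72, 18) = 18, and 1 - 18 = -17 is NOT divisible by 18.
    ⇒ system is inconsistent (no integer solution).

No solution (the system is inconsistent).


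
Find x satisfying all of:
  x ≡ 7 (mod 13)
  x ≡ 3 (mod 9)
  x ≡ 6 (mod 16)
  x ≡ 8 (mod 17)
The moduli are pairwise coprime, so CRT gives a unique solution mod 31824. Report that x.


Product of moduli M = 13 · 9 · 16 · 17 = 31824.
Merge one congruence at a time:
  Start: x ≡ 7 (mod 13).
  Combine with x ≡ 3 (mod 9); new modulus lcm = 117.
    Write x = 7 + 13·t and substitute into x ≡ 3 (mod 9): 13·t ≡ 3 − 7 = -4 (mod 9).
    Reduce coefficients mod 9: 4·t ≡ 5 (mod 9).
    The inverse of 4 mod 9 is 7 (since 4·7 = 28 = 3·9 + 1), so t ≡ 7·5 = 35 ≡ 8 (mod 9).
    Then x = 7 + 13·8 = 111, valid modulo lcm(13, 9) = 117: x ≡ 111 (mod 117).
  Combine with x ≡ 6 (mod 16); new modulus lcm = 1872.
    Write x = 111 + 117·t and substitute into x ≡ 6 (mod 16): 117·t ≡ 6 − 111 = -105 (mod 16).
    Reduce coefficients mod 16: 5·t ≡ 7 (mod 16).
    The inverse of 5 mod 16 is 13 (since 5·13 = 65 = 4·16 + 1), so t ≡ 13·7 = 91 ≡ 11 (mod 16).
    Then x = 111 + 117·11 = 1398, valid modulo lcm(117, 16) = 1872: x ≡ 1398 (mod 1872).
  Combine with x ≡ 8 (mod 17); new modulus lcm = 31824.
    Write x = 1398 + 1872·t and substitute into x ≡ 8 (mod 17): 1872·t ≡ 8 − 1398 = -1390 (mod 17).
    Reduce coefficients mod 17: 2·t ≡ 4 (mod 17).
    The inverse of 2 mod 17 is 9 (since 2·9 = 18 = 1·17 + 1), so t ≡ 9·4 = 36 ≡ 2 (mod 17).
    Then x = 1398 + 1872·2 = 5142, valid modulo lcm(1872, 17) = 31824: x ≡ 5142 (mod 31824).
Verify against each original: 5142 mod 13 = 7, 5142 mod 9 = 3, 5142 mod 16 = 6, 5142 mod 17 = 8.

x ≡ 5142 (mod 31824).


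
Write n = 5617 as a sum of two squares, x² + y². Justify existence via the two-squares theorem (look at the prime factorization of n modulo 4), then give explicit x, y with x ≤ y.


Step 1: Factor n = 5617 = 41 · 137.
Step 2: Check the mod-4 condition on each prime factor: 41 ≡ 1 (mod 4), exponent 1; 137 ≡ 1 (mod 4), exponent 1.
All primes ≡ 3 (mod 4) appear to even exponent (or don't appear), so by the two-squares theorem n IS expressible as a sum of two squares.
Step 3: Build a representation. Here n = 41 · 137 is a product of primes ≡ 1 (mod 4). Each prime p ≡ 1 (mod 4) is itself a sum of two squares; find a² by testing p − a² for a perfect square:
  41: 41 − 1² = 40, 41 − 2² = 37, 41 − 3² = 32, 41 − 4² = 25 = 5² ⇒ 41 = 4² + 5².
  137: 137 − 1² = 136, 137 − 2² = 133, 137 − 3² = 128, 137 − 4² = 121 = 11² ⇒ 137 = 4² + 11².
  Combine using the Brahmagupta–Fibonacci identity (a² + b²)(c² + d²) = (ac − bd)² + (ad + bc)² = (ac + bd)² + (ad − bc)²:
  41 · 137 = 5617: from (4² + 5²)(4² + 11²), take (4·4 − 5·11, 4·11 + 5·4) = (16 − 55, 44 + 20) = (-39, 64); dropping signs (only squares matter) gives (39, 64); check 39² + 64² = 1521 + 4096 = 5617 ✓.
Step 4: Order so x ≤ y and verify: 39² + 64² = 1521 + 4096 = 5617 = n. ✓

n = 5617 = 39² + 64² (one valid representation with x ≤ y).


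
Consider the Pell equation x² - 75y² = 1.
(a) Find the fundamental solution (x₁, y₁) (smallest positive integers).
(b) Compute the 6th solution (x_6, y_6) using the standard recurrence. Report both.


Step 1: Find the fundamental solution (x₁, y₁) of x² - 75y² = 1.
  Expand √75 as a continued fraction. a₀ = ⌊√75⌋ = 8; iterate m_{k+1} = d_k·a_k − m_k, d_{k+1} = (75 − m_{k+1}²)/d_k, a_{k+1} = ⌊(a₀ + m_{k+1})/d_{k+1}⌋ (starting m₀ = 0, d₀ = 1), with convergents p_k = a_k·p_{k-1} + p_{k-2}, q_k = a_k·q_{k-1} + q_{k-2} (p₋₁ = 1, q₋₁ = 0):
  k = 0: a₀ = 8; p₀/q₀ = 8/1; p₀² − 75·q₀² = 64 − 75 = -11.
  k = 1: m = 8, d = 11, a = ⌊(8 + 8)/11⌋ = 1; p/q = (1·8 + 1)/(1·1 + 0) = 9/1; p² − 75·q² = 81 − 75 = 6.
  k = 2: m = 3, d = 6, a = ⌊(8 + 3)/6⌋ = 1; p/q = (1·9 + 8)/(1·1 + 1) = 17/2; p² − 75·q² = 289 − 300 = -11.
  k = 3: m = 3, d = 11, a = ⌊(8 + 3)/11⌋ = 1; p/q = (1·17 + 9)/(1·2 + 1) = 26/3; p² − 75·q² = 676 − 675 = 1.
  The first convergent with p² − 75·q² = 1 gives the fundamental solution (x₁, y₁) = (26, 3).
Step 2: Apply the recurrence (x_{n+1}, y_{n+1}) = (x₁x_n + 75y₁y_n, x₁y_n + y₁x_n) repeatedly.
  From (x_1, y_1) = (26, 3): x_2 = 26·26 + 75·3·3 = 1351; y_2 = 26·3 + 3·26 = 156.
  From (x_2, y_2) = (1351, 156): x_3 = 26·1351 + 75·3·156 = 70226; y_3 = 26·156 + 3·1351 = 8109.
  From (x_3, y_3) = (70226, 8109): x_4 = 26·70226 + 75·3·8109 = 3650401; y_4 = 26·8109 + 3·70226 = 421512.
  From (x_4, y_4) = (3650401, 421512): x_5 = 26·3650401 + 75·3·421512 = 189750626; y_5 = 26·421512 + 3·3650401 = 21910515.
  From (x_5, y_5) = (189750626, 21910515): x_6 = 26·189750626 + 75·3·21910515 = 9863382151; y_6 = 26·21910515 + 3·189750626 = 1138925268.
Step 3: Verify x_6² - 75·y_6² = 97286307456665386801 - 97286307456665386800 = 1 (should be 1). ✓

(x_1, y_1) = (26, 3); (x_6, y_6) = (9863382151, 1138925268).


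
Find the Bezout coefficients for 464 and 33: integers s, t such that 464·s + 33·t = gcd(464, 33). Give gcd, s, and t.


Euclidean algorithm on (464, 33) — divide until remainder is 0:
  464 = 14 · 33 + 2
  33 = 16 · 2 + 1
  2 = 2 · 1 + 0
gcd(464, 33) = 1.
Track Bezout coefficients alongside the remainders: start with r₀ = 464 = a·1 + b·0 (s = 1, t = 0) and r₁ = 33 = a·0 + b·1 (s = 0, t = 1); each new remainder r_{k+1} = r_{k-1} − q_k·r_k inherits s_{k+1} = s_{k-1} − q_k·s_k, t_{k+1} = t_{k-1} − q_k·t_k, so r_k = a·s_k + b·t_k at every step:
  q = 14: r = 2, s = 1 − 14·0 = 1, t = 0 − 14·1 = -14  (check: 464·1 + 33·(-14) = 2)
  q = 16: r = 1, s = 0 − 16·1 = -16, t = 1 − 16·(-14) = 225  (check: 464·(-16) + 33·225 = 1)
The row with r = 1 (the gcd) gives the Bezout coefficients s = -16, t = 225.
Result: 464 · (-16) + 33 · (225) = 1.

gcd(464, 33) = 1; s = -16, t = 225 (check: 464·(-16) + 33·225 = 1).


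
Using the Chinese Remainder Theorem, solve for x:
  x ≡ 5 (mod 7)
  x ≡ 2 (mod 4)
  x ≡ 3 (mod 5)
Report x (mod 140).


Moduli 7, 4, 5 are pairwise coprime; by CRT there is a unique solution modulo M = 7 · 4 · 5 = 140.
Solve pairwise, accumulating the modulus:
  Start with x ≡ 5 (mod 7).
  Combine with x ≡ 2 (mod 4): since gcd(7, 4) = 1, we get a unique residue mod 28.
    Write x = 5 + 7·t and substitute into x ≡ 2 (mod 4): 7·t ≡ 2 − 5 = -3 (mod 4).
    Reduce coefficients mod 4: 3·t ≡ 1 (mod 4).
    The inverse of 3 mod 4 is 3 (since 3·3 = 9 = 2·4 + 1), so t ≡ 3·1 = 3 ≡ 3 (mod 4).
    Then x = 5 + 7·3 = 26, valid modulo lcm(7, 4) = 28: x ≡ 26 (mod 28).
  Combine with x ≡ 3 (mod 5): since gcd(28, 5) = 1, we get a unique residue mod 140.
    Write x = 26 + 28·t and substitute into x ≡ 3 (mod 5): 28·t ≡ 3 − 26 = -23 (mod 5).
    Reduce coefficients mod 5: 3·t ≡ 2 (mod 5).
    The inverse of 3 mod 5 is 2 (since 3·2 = 6 = 1·5 + 1), so t ≡ 2·2 = 4 ≡ 4 (mod 5).
    Then x = 26 + 28·4 = 138, valid modulo lcm(28, 5) = 140: x ≡ 138 (mod 140).
Verify: 138 mod 7 = 5 ✓, 138 mod 4 = 2 ✓, 138 mod 5 = 3 ✓.

x ≡ 138 (mod 140).


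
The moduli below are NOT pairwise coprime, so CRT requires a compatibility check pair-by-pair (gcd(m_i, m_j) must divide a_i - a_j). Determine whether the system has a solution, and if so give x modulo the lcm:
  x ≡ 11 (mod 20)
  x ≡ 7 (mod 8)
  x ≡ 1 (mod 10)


Moduli 20, 8, 10 are not pairwise coprime, so CRT works modulo lcm(m_i) when all pairwise compatibility conditions hold.
Pairwise compatibility: gcd(m_i, m_j) must divide a_i - a_j for every pair.
Merge one congruence at a time:
  Start: x ≡ 11 (mod 20).
  Combine with x ≡ 7 (mod 8): gcd(20, 8) = 4; 7 - 11 = -4, which IS divisible by 4, so compatible.
    Write x = 11 + 20·t and substitute into x ≡ 7 (mod 8): 20·t ≡ 7 − 11 = -4 (mod 8).
    Divide the congruence (and modulus) by g = 4: 5·t ≡ -1 (mod 2).
    Reduce coefficients mod 2: 1·t ≡ 1 (mod 2).
    So t ≡ 1 (mod 2).
    Then x = 11 + 20·1 = 31, valid modulo lcm(20, 8) = 40: x ≡ 31 (mod 40).
  Combine with x ≡ 1 (mod 10): gcd(40, 10) = 10; 1 - 31 = -30, which IS divisible by 10, so compatible.
    Write x = 31 + 40·t and substitute into x ≡ 1 (mod 10): 40·t ≡ 1 − 31 = -30 (mod 10).
    Divide the congruence (and modulus) by g = 10: 4·t ≡ -3 (mod 1).
    Modulo 1 every t works; take t = 0.
    Then x = 31 + 40·0 = 31, valid modulo lcm(40, 10) = 40: x ≡ 31 (mod 40).
Verify: 31 mod 20 = 11, 31 mod 8 = 7, 31 mod 10 = 1.

x ≡ 31 (mod 40).


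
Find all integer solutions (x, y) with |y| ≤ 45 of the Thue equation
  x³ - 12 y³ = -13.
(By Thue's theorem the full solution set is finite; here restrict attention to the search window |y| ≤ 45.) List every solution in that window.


The equation is x³ - 12y³ = -13. For fixed y, x³ = 12·y³ − 13, so a solution requires the RHS to be a perfect cube.
Strategy: iterate y from -45 to 45, compute RHS = 12·y³ − 13, and check whether it is a (positive or negative) perfect cube.
Check small values of y:
  y = 0: RHS = -13 is not a perfect cube.
  y = 1: RHS = -1 = (-1)³ ⇒ x = -1 works.
  y = -1: RHS = -25 is not a perfect cube.
  y = 2: RHS = 83 is not a perfect cube.
  y = -2: RHS = -109 is not a perfect cube.
  y = 3: RHS = 311 is not a perfect cube.
  y = -3: RHS = -337 is not a perfect cube.
Continuing the search up to |y| = 45 finds no further solutions beyond those listed.
Collected solutions: (-1, 1).

Solutions (with |y| ≤ 45): (-1, 1).


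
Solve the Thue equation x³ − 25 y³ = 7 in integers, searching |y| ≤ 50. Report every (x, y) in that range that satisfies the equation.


The equation is x³ - 25y³ = 7. For fixed y, x³ = 25·y³ + 7, so a solution requires the RHS to be a perfect cube.
Strategy: iterate y from -50 to 50, compute RHS = 25·y³ + 7, and check whether it is a (positive or negative) perfect cube.
Check small values of y:
  y = 0: RHS = 7 is not a perfect cube.
  y = 1: RHS = 32 is not a perfect cube.
  y = -1: RHS = -18 is not a perfect cube.
  y = 2: RHS = 207 is not a perfect cube.
  y = -2: RHS = -193 is not a perfect cube.
  y = 3: RHS = 682 is not a perfect cube.
  y = -3: RHS = -668 is not a perfect cube.
Continuing the search up to |y| = 50 finds no solutions either.
No (x, y) in the scanned range satisfies the equation.

No integer solutions with |y| ≤ 50.


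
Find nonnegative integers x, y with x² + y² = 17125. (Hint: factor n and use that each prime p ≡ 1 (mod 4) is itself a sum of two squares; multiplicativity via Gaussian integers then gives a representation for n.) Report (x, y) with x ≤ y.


Step 1: Factor n = 17125 = 5^3 · 137.
Step 2: Check the mod-4 condition on each prime factor: 5 ≡ 1 (mod 4), exponent 3; 137 ≡ 1 (mod 4), exponent 1.
All primes ≡ 3 (mod 4) appear to even exponent (or don't appear), so by the two-squares theorem n IS expressible as a sum of two squares.
Step 3: Build a representation. Group n = k² · m with k = 5 and m = 5 · 137 = 685 (a product of primes ≡ 1 (mod 4)); a representation of m scales to one of n via (k·x)² + (k·y)² = k²(x² + y²). Each prime p ≡ 1 (mod 4) is itself a sum of two squares; find a² by testing p − a² for a perfect square:
  5: 5 − 1² = 4 = 2² ⇒ 5 = 1² + 2².
  137: 137 − 1² = 136, 137 − 2² = 133, 137 − 3² = 128, 137 − 4² = 121 = 11² ⇒ 137 = 4² + 11².
  Combine using the Brahmagupta–Fibonacci identity (a² + b²)(c² + d²) = (ac − bd)² + (ad + bc)² = (ac + bd)² + (ad − bc)²:
  5 · 137 = 685: from (1² + 2²)(4² + 11²), take (1·4 − 2·11, 1·11 + 2·4) = (4 − 22, 11 + 8) = (-18, 19); dropping signs (only squares matter) gives (18, 19); check 18² + 19² = 324 + 361 = 685 ✓.
  Scale by k = 5: (5·18, 5·19) = (90, 95).
Step 4: Order so x ≤ y and verify: 90² + 95² = 8100 + 9025 = 17125 = n. ✓

n = 17125 = 90² + 95² (one valid representation with x ≤ y).


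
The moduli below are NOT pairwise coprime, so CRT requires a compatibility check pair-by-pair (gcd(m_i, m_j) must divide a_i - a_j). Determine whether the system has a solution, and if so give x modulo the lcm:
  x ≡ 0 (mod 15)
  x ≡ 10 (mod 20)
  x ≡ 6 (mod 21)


Moduli 15, 20, 21 are not pairwise coprime, so CRT works modulo lcm(m_i) when all pairwise compatibility conditions hold.
Pairwise compatibility: gcd(m_i, m_j) must divide a_i - a_j for every pair.
Merge one congruence at a time:
  Start: x ≡ 0 (mod 15).
  Combine with x ≡ 10 (mod 20): gcd(15, 20) = 5; 10 - 0 = 10, which IS divisible by 5, so compatible.
    Write x = 0 + 15·t and substitute into x ≡ 10 (mod 20): 15·t ≡ 10 − 0 = 10 (mod 20).
    Divide the congruence (and modulus) by g = 5: 3·t ≡ 2 (mod 4).
    The inverse of 3 mod 4 is 3 (since 3·3 = 9 = 2·4 + 1), so t ≡ 3·2 = 6 ≡ 2 (mod 4).
    Then x = 0 + 15·2 = 30, valid modulo lcm(15, 20) = 60: x ≡ 30 (mod 60).
  Combine with x ≡ 6 (mod 21): gcd(60, 21) = 3; 6 - 30 = -24, which IS divisible by 3, so compatible.
    Write x = 30 + 60·t and substitute into x ≡ 6 (mod 21): 60·t ≡ 6 − 30 = -24 (mod 21).
    Divide the congruence (and modulus) by g = 3: 20·t ≡ -8 (mod 7).
    Reduce coefficients mod 7: 6·t ≡ 6 (mod 7).
    The inverse of 6 mod 7 is 6 (since 6·6 = 36 = 5·7 + 1), so t ≡ 6·6 = 36 ≡ 1 (mod 7).
    Then x = 30 + 60·1 = 90, valid modulo lcm(60, 21) = 420: x ≡ 90 (mod 420).
Verify: 90 mod 15 = 0, 90 mod 20 = 10, 90 mod 21 = 6.

x ≡ 90 (mod 420).


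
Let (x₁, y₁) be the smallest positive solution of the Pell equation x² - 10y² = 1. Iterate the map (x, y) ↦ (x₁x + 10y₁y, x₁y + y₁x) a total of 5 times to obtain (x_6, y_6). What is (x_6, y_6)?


Step 1: Find the fundamental solution (x₁, y₁) of x² - 10y² = 1.
  Expand √10 as a continued fraction. a₀ = ⌊√10⌋ = 3; iterate m_{k+1} = d_k·a_k − m_k, d_{k+1} = (10 − m_{k+1}²)/d_k, a_{k+1} = ⌊(a₀ + m_{k+1})/d_{k+1}⌋ (starting m₀ = 0, d₀ = 1), with convergents p_k = a_k·p_{k-1} + p_{k-2}, q_k = a_k·q_{k-1} + q_{k-2} (p₋₁ = 1, q₋₁ = 0):
  k = 0: a₀ = 3; p₀/q₀ = 3/1; p₀² − 10·q₀² = 9 − 10 = -1.
  k = 1: m = 3, d = 1, a = ⌊(3 + 3)/1⌋ = 6; p/q = (6·3 + 1)/(6·1 + 0) = 19/6; p² − 10·q² = 361 − 360 = 1.
  The first convergent with p² − 10·q² = 1 gives the fundamental solution (x₁, y₁) = (19, 6).
Step 2: Apply the recurrence (x_{n+1}, y_{n+1}) = (x₁x_n + 10y₁y_n, x₁y_n + y₁x_n) repeatedly.
  From (x_1, y_1) = (19, 6): x_2 = 19·19 + 10·6·6 = 721; y_2 = 19·6 + 6·19 = 228.
  From (x_2, y_2) = (721, 228): x_3 = 19·721 + 10·6·228 = 27379; y_3 = 19·228 + 6·721 = 8658.
  From (x_3, y_3) = (27379, 8658): x_4 = 19·27379 + 10·6·8658 = 1039681; y_4 = 19·8658 + 6·27379 = 328776.
  From (x_4, y_4) = (1039681, 328776): x_5 = 19·1039681 + 10·6·328776 = 39480499; y_5 = 19·328776 + 6·1039681 = 12484830.
  From (x_5, y_5) = (39480499, 12484830): x_6 = 19·39480499 + 10·6·12484830 = 1499219281; y_6 = 19·12484830 + 6·39480499 = 474094764.
Step 3: Verify x_6² - 10·y_6² = 2247658452522156961 - 2247658452522156960 = 1 (should be 1). ✓

(x_1, y_1) = (19, 6); (x_6, y_6) = (1499219281, 474094764).


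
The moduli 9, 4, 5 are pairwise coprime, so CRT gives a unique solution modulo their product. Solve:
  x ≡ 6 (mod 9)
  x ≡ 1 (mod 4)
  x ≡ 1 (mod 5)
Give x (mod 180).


Moduli 9, 4, 5 are pairwise coprime; by CRT there is a unique solution modulo M = 9 · 4 · 5 = 180.
Solve pairwise, accumulating the modulus:
  Start with x ≡ 6 (mod 9).
  Combine with x ≡ 1 (mod 4): since gcd(9, 4) = 1, we get a unique residue mod 36.
    Write x = 6 + 9·t and substitute into x ≡ 1 (mod 4): 9·t ≡ 1 − 6 = -5 (mod 4).
    Reduce coefficients mod 4: 1·t ≡ 3 (mod 4).
    So t ≡ 3 (mod 4).
    Then x = 6 + 9·3 = 33, valid modulo lcm(9, 4) = 36: x ≡ 33 (mod 36).
  Combine with x ≡ 1 (mod 5): since gcd(36, 5) = 1, we get a unique residue mod 180.
    Write x = 33 + 36·t and substitute into x ≡ 1 (mod 5): 36·t ≡ 1 − 33 = -32 (mod 5).
    Reduce coefficients mod 5: 1·t ≡ 3 (mod 5).
    So t ≡ 3 (mod 5).
    Then x = 33 + 36·3 = 141, valid modulo lcm(36, 5) = 180: x ≡ 141 (mod 180).
Verify: 141 mod 9 = 6 ✓, 141 mod 4 = 1 ✓, 141 mod 5 = 1 ✓.

x ≡ 141 (mod 180).


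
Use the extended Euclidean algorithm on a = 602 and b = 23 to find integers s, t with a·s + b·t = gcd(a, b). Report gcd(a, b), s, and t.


Euclidean algorithm on (602, 23) — divide until remainder is 0:
  602 = 26 · 23 + 4
  23 = 5 · 4 + 3
  4 = 1 · 3 + 1
  3 = 3 · 1 + 0
gcd(602, 23) = 1.
Track Bezout coefficients alongside the remainders: start with r₀ = 602 = a·1 + b·0 (s = 1, t = 0) and r₁ = 23 = a·0 + b·1 (s = 0, t = 1); each new remainder r_{k+1} = r_{k-1} − q_k·r_k inherits s_{k+1} = s_{k-1} − q_k·s_k, t_{k+1} = t_{k-1} − q_k·t_k, so r_k = a·s_k + b·t_k at every step:
  q = 26: r = 4, s = 1 − 26·0 = 1, t = 0 − 26·1 = -26  (check: 602·1 + 23·(-26) = 4)
  q = 5: r = 3, s = 0 − 5·1 = -5, t = 1 − 5·(-26) = 131  (check: 602·(-5) + 23·131 = 3)
  q = 1: r = 1, s = 1 − 1·(-5) = 6, t = -26 − 1·131 = -157  (check: 602·6 + 23·(-157) = 1)
The row with r = 1 (the gcd) gives the Bezout coefficients s = 6, t = -157.
Result: 602 · (6) + 23 · (-157) = 1.

gcd(602, 23) = 1; s = 6, t = -157 (check: 602·6 + 23·(-157) = 1).


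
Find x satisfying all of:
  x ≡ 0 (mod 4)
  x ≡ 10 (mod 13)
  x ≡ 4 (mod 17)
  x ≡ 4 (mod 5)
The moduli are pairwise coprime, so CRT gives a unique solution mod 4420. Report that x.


Product of moduli M = 4 · 13 · 17 · 5 = 4420.
Merge one congruence at a time:
  Start: x ≡ 0 (mod 4).
  Combine with x ≡ 10 (mod 13); new modulus lcm = 52.
    Write x = 0 + 4·t and substitute into x ≡ 10 (mod 13): 4·t ≡ 10 − 0 = 10 (mod 13).
    The inverse of 4 mod 13 is 10 (since 4·10 = 40 = 3·13 + 1), so t ≡ 10·10 = 100 ≡ 9 (mod 13).
    Then x = 0 + 4·9 = 36, valid modulo lcm(4, 13) = 52: x ≡ 36 (mod 52).
  Combine with x ≡ 4 (mod 17); new modulus lcm = 884.
    Write x = 36 + 52·t and substitute into x ≡ 4 (mod 17): 52·t ≡ 4 − 36 = -32 (mod 17).
    Reduce coefficients mod 17: 1·t ≡ 2 (mod 17).
    So t ≡ 2 (mod 17).
    Then x = 36 + 52·2 = 140, valid modulo lcm(52, 17) = 884: x ≡ 140 (mod 884).
  Combine with x ≡ 4 (mod 5); new modulus lcm = 4420.
    Write x = 140 + 884·t and substitute into x ≡ 4 (mod 5): 884·t ≡ 4 − 140 = -136 (mod 5).
    Reduce coefficients mod 5: 4·t ≡ 4 (mod 5).
    The inverse of 4 mod 5 is 4 (since 4·4 = 16 = 3·5 + 1), so t ≡ 4·4 = 16 ≡ 1 (mod 5).
    Then x = 140 + 884·1 = 1024, valid modulo lcm(884, 5) = 4420: x ≡ 1024 (mod 4420).
Verify against each original: 1024 mod 4 = 0, 1024 mod 13 = 10, 1024 mod 17 = 4, 1024 mod 5 = 4.

x ≡ 1024 (mod 4420).


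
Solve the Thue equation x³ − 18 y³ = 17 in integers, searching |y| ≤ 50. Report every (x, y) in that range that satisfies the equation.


The equation is x³ - 18y³ = 17. For fixed y, x³ = 18·y³ + 17, so a solution requires the RHS to be a perfect cube.
Strategy: iterate y from -50 to 50, compute RHS = 18·y³ + 17, and check whether it is a (positive or negative) perfect cube.
Check small values of y:
  y = 0: RHS = 17 is not a perfect cube.
  y = 1: RHS = 35 is not a perfect cube.
  y = -1: RHS = -1 = (-1)³ ⇒ x = -1 works.
  y = 2: RHS = 161 is not a perfect cube.
  y = -2: RHS = -127 is not a perfect cube.
  y = 3: RHS = 503 is not a perfect cube.
  y = -3: RHS = -469 is not a perfect cube.
Continuing the search up to |y| = 50 finds no further solutions beyond those listed.
Collected solutions: (-1, -1).

Solutions (with |y| ≤ 50): (-1, -1).


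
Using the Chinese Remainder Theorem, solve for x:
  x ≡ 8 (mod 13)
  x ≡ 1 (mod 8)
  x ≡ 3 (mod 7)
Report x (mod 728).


Moduli 13, 8, 7 are pairwise coprime; by CRT there is a unique solution modulo M = 13 · 8 · 7 = 728.
Solve pairwise, accumulating the modulus:
  Start with x ≡ 8 (mod 13).
  Combine with x ≡ 1 (mod 8): since gcd(13, 8) = 1, we get a unique residue mod 104.
    Write x = 8 + 13·t and substitute into x ≡ 1 (mod 8): 13·t ≡ 1 − 8 = -7 (mod 8).
    Reduce coefficients mod 8: 5·t ≡ 1 (mod 8).
    The inverse of 5 mod 8 is 5 (since 5·5 = 25 = 3·8 + 1), so t ≡ 5·1 = 5 ≡ 5 (mod 8).
    Then x = 8 + 13·5 = 73, valid modulo lcm(13, 8) = 104: x ≡ 73 (mod 104).
  Combine with x ≡ 3 (mod 7): since gcd(104, 7) = 1, we get a unique residue mod 728.
    Write x = 73 + 104·t and substitute into x ≡ 3 (mod 7): 104·t ≡ 3 − 73 = -70 (mod 7).
    Reduce coefficients mod 7: 6·t ≡ 0 (mod 7).
    The inverse of 6 mod 7 is 6 (since 6·6 = 36 = 5·7 + 1), so t ≡ 6·0 = 0 ≡ 0 (mod 7).
    Then x = 73 + 104·0 = 73, valid modulo lcm(104, 7) = 728: x ≡ 73 (mod 728).
Verify: 73 mod 13 = 8 ✓, 73 mod 8 = 1 ✓, 73 mod 7 = 3 ✓.

x ≡ 73 (mod 728).
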